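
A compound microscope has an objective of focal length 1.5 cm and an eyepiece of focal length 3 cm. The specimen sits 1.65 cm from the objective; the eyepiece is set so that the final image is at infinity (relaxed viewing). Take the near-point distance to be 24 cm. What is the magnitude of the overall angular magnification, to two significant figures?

80

Objective: 1/d_i = 1/f_obj - 1/d_o = 1/1.5 - 1/1.65 = 0.06061 cm^-1, so d_i = 16.500 cm.
m_obj = -d_i/d_o = -16.500/1.65 = -10.000.
Eyepiece angular magnification (image at infinity): M_eye = D/f_e = 24/3 = 8.000.
Overall M = m_obj x M_eye = (-10.000)(8.000) = -80.00.
|M| = 80.00.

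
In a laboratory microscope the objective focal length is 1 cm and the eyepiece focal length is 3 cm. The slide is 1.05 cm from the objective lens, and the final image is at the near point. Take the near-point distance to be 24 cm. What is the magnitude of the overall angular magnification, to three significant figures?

Objective: 1/d_i = 1/f_obj - 1/d_o = 1/1 - 1/1.05 = 0.04762 cm^-1, so d_i = 21.000 cm.
m_obj = -d_i/d_o = -21.000/1.05 = -20.000.
Eyepiece angular magnification (image at near point): M_eye = 1 + D/f_e = 1 + 24/3 = 9.000.
Overall M = m_obj x M_eye = (-20.000)(9.000) = -180.00.
|M| = 180.00.

180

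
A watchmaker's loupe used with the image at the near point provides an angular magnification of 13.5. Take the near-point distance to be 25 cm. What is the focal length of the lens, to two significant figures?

2.0 cm

For the image at the near point, M = 1 + D/f.
f = D/(M - 1) = 25/(13.5 - 1) = 2.000 cm.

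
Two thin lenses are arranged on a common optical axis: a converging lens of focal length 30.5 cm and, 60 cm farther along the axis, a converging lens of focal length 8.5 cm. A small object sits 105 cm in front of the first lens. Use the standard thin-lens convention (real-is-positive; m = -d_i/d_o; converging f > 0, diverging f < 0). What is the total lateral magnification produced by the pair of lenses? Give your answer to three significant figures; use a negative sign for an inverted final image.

0.409

First lens: d_i1 = 1/(1/30.5 - 1/105) = 42.987 cm.
m_1 = -(42.987)/105 = -0.4094.
That image sits 17.013 cm in front of the second lens, so d_o2 = 17.013 cm.
Second lens: d_i2 = 1/(1/8.5 - 1/(17.013)) = 16.987 cm.
m_2 = -(16.987)/(17.013) = -0.9984.
The system's lateral magnification is m_1 m_2 = (-0.4094)(-0.9984) = 0.4088.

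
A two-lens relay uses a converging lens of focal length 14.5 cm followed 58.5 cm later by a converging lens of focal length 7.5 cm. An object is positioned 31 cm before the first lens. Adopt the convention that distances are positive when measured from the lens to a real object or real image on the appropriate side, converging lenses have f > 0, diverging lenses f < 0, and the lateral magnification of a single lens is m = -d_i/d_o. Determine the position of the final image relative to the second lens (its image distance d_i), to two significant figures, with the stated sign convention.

9.9 cm

Lens 1: 1/d_i1 = 1/f_1 - 1/d_o1 = 1/14.5 - 1/31 = 0.03671 cm^-1, so d_i1 = 27.242 cm.
The intermediate image is 27.242 cm to the right of lens 1, so d_o2 = L - d_i1 = 58.5 - 27.242 = 31.258 cm.
Lens 2: 1/d_i2 = 1/f_2 - 1/d_o2 = 1/7.5 - 1/(31.258) = 0.10134 cm^-1, so d_i2 = 9.868 cm.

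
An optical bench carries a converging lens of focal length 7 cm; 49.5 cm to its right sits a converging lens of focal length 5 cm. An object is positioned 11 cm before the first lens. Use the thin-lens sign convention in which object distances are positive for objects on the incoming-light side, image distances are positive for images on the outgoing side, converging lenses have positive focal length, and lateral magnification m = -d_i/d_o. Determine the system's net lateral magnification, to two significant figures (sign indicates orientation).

0.35

Applying the thin-lens equation to the first lens, 1/7 = 1/11 + 1/d_i1, which gives d_i1 = 19.250 cm.
Its lateral magnification is m_1 = -d_i1/d_o1 = -(19.250)/11 = -1.7500.
The intermediate image is 19.250 cm to the right of lens 1, so d_o2 = L - d_i1 = 49.5 - 19.250 = 30.250 cm.
Applying the thin-lens equation again with f_2 = 5 cm and d_o2 = 30.250 cm gives d_i2 = 5.990 cm.
m_2 = -(5.990)/(30.250) = -0.1980.
Total m = m_1 x m_2 = (-1.7500)(-0.1980) = 0.3465.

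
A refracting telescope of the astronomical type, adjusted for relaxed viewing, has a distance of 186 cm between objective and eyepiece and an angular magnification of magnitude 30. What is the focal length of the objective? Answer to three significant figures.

180 cm

In normal adjustment the tube length equals f_obj + f_eye and |M| = f_obj/f_eye.
So f_obj = 30 f_eye and 30 f_eye + f_eye = 186 cm, giving f_eye = 186/31 = 6.000 cm and f_obj = 180.000 cm.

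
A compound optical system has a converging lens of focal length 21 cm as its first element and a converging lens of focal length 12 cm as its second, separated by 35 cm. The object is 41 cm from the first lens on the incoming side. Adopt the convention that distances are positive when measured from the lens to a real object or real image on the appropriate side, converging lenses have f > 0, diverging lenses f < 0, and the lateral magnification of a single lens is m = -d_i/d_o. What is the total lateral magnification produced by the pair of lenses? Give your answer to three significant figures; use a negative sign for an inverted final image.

-0.628

Lens 1: 1/d_i1 = 1/f_1 - 1/d_o1 = 1/21 - 1/41 = 0.02323 cm^-1, so d_i1 = 43.050 cm.
m_1 = -(43.050)/41 = -1.0500.
This image would form 43.050 cm past lens 1, i.e. 8.050 cm beyond lens 2, so it is a virtual object for lens 2: d_o2 = 35 - 43.050 = -8.050 cm.
Lens 2: 1/d_i2 = 1/f_2 - 1/d_o2 = 1/12 - 1/(-8.050) = 0.20756 cm^-1, so d_i2 = 4.818 cm.
m_2 = -(4.818)/(-8.050) = 0.5985.
Overall magnification: m = m_1 m_2 = -0.6284.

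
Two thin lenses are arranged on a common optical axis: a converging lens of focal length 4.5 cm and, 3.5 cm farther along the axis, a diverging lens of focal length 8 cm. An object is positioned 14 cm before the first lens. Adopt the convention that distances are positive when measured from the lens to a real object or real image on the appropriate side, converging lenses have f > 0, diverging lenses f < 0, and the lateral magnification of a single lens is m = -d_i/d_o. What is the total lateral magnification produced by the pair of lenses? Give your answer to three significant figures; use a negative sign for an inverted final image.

First lens: d_i1 = 1/(1/4.5 - 1/14) = 6.632 cm.
m_1 = -(6.632)/14 = -0.4737.
This image would form 6.632 cm past lens 1, i.e. 3.132 cm beyond lens 2, so it is a virtual object for lens 2: d_o2 = 3.5 - 6.632 = -3.132 cm.
Second lens: d_i2 = 1/(1/(-8) - 1/(-3.132)) = 5.146 cm.
m_2 = -(5.146)/(-3.132) = 1.6432.
The system's lateral magnification is m_1 m_2 = (-0.4737)(1.6432) = -0.7784.

-0.778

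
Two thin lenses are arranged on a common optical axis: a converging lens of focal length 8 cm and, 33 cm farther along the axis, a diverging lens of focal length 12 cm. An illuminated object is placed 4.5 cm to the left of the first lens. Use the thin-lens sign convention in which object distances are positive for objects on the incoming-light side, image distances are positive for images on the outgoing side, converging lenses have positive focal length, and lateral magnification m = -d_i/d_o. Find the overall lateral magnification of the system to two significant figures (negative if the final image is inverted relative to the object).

0.50

Lens 1: 1/d_i1 = 1/f_1 - 1/d_o1 = 1/8 - 1/4.5 = -0.09722 cm^-1, so d_i1 = -10.286 cm.
m_1 = -(-10.286)/4.5 = 2.2857.
With d_i1 < 0 the first image is virtual and lies on the object side; the object distance for lens 2 is d_o2 = 33 - (-10.286) = 43.286 cm.
Lens 2: 1/d_i2 = 1/f_2 - 1/d_o2 = 1/(-12) - 1/(43.286) = -0.10644 cm^-1, so d_i2 = -9.395 cm.
m_2 = -(-9.395)/(43.286) = 0.2171.
Overall magnification: m = m_1 m_2 = 0.4961.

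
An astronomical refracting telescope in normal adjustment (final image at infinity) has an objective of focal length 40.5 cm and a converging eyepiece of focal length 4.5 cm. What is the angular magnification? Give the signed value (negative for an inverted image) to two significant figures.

M = -f_obj/f_eye = -40.5/(4.5) = -9.000.

-9.0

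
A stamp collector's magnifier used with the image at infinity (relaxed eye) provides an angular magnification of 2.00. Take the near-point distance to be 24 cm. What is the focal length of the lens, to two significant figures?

12 cm

For the image at infinity, M = D/f.
f = D/M = 24/2.0 = 12.000 cm.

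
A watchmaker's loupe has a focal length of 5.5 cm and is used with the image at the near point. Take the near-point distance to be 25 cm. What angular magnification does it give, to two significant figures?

M = 1 + D/f = 1 + 25/5.5 = 5.545.

5.5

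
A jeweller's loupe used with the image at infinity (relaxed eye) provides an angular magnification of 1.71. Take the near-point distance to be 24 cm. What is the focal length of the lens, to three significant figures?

14.0 cm

For the image at infinity, M = D/f.
f = D/M = 24/1.71 = 14.035 cm.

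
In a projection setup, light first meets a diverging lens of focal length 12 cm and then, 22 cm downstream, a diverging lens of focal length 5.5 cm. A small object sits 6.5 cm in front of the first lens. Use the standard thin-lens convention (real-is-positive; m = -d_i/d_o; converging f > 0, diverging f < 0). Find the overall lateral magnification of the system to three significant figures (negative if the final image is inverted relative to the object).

0.112

First lens: d_i1 = 1/(1/(-12) - 1/6.5) = -4.216 cm.
m_1 = -(-4.216)/6.5 = 0.6486.
The intermediate image is virtual, 4.216 cm to the left of lens 1, so d_o2 = L - d_i1 = 22 - (-4.216) = 26.216 cm.
Second lens: d_i2 = 1/(1/(-5.5) - 1/(26.216)) = -4.546 cm.
m_2 = -(-4.546)/(26.216) = 0.1734.
Total m = m_1 x m_2 = (0.6486)(0.1734) = 0.1125.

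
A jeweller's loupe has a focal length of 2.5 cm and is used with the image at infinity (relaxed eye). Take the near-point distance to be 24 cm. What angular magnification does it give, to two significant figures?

M = D/f = 24/2.5 = 9.600.

9.6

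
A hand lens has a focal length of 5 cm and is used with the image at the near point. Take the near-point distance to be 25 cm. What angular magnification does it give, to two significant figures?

M = 1 + D/f = 1 + 25/5 = 6.000.

6.0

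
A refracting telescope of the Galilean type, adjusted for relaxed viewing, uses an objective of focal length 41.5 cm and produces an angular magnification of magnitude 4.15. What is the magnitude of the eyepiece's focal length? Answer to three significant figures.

|M| = f_obj/|f_eye|, so |f_eye| = f_obj/|M| = 41.5/4.15 = 10.000 cm.
(The eyepiece is diverging, so its signed focal length is -10.000 cm.)

10.0 cm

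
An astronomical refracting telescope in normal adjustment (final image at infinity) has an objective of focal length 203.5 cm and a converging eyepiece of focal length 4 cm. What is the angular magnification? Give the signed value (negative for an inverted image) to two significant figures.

M = -f_obj/f_eye = -203.5/(4) = -50.875.

-51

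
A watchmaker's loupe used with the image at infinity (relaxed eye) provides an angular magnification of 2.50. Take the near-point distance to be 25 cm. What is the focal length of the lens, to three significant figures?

10.0 cm

For the image at infinity, M = D/f.
f = D/M = 25/2.5 = 10.000 cm.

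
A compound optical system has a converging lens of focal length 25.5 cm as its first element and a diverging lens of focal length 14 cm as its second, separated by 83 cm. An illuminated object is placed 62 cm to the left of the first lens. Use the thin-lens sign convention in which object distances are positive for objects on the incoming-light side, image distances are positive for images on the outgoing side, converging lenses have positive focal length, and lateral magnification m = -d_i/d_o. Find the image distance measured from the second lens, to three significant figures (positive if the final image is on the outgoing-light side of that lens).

First lens: d_i1 = 1/(1/25.5 - 1/62) = 43.315 cm.
Object distance for lens 2: d_o2 = 83 - 43.315 = 39.685 cm.
Second lens: d_i2 = 1/(1/(-14) - 1/(39.685)) = -10.349 cm.

-10.3 cm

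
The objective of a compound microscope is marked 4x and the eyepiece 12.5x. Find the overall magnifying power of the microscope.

50

The overall magnification of a compound microscope is the product of the objective and eyepiece magnifications:
M = M_obj x M_eye = 4 x 12.5 = 50.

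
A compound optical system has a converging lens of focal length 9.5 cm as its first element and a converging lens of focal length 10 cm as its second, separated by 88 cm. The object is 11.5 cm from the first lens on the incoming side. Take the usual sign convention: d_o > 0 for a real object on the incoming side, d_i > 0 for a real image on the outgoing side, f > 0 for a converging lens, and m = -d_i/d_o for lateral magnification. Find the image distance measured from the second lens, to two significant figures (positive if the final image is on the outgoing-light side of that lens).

14 cm

Lens 1: 1/d_i1 = 1/f_1 - 1/d_o1 = 1/9.5 - 1/11.5 = 0.01831 cm^-1, so d_i1 = 54.625 cm.
Object distance for lens 2: d_o2 = 88 - 54.625 = 33.375 cm.
Lens 2: 1/d_i2 = 1/f_2 - 1/d_o2 = 1/10 - 1/(33.375) = 0.07004 cm^-1, so d_i2 = 14.278 cm.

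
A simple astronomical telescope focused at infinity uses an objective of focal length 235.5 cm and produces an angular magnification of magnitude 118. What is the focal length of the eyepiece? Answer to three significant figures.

2.00 cm

|M| = f_obj/f_eye, so f_eye = f_obj/|M| = 235.5/118.0 = 1.996 cm.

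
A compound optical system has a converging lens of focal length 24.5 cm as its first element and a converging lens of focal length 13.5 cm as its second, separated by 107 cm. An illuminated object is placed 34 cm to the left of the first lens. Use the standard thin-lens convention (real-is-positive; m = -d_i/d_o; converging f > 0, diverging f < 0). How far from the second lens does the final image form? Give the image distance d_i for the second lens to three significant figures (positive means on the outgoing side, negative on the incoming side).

First lens: d_i1 = 1/(1/24.5 - 1/34) = 87.684 cm.
That image sits 19.316 cm in front of the second lens, so d_o2 = 19.316 cm.
Second lens: d_i2 = 1/(1/13.5 - 1/(19.316)) = 44.837 cm.

44.8 cm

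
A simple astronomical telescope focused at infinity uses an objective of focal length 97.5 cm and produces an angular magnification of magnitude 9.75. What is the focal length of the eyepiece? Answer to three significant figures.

|M| = f_obj/f_eye, so f_eye = f_obj/|M| = 97.5/9.75 = 10.000 cm.

10.0 cm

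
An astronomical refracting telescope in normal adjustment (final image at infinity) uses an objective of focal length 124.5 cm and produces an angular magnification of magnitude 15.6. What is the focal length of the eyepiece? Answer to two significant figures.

8.0 cm

|M| = f_obj/f_eye, so f_eye = f_obj/|M| = 124.5/15.6 = 7.981 cm.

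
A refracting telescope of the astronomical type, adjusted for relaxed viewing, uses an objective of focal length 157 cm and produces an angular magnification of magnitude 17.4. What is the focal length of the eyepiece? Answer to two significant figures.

9.0 cm

|M| = f_obj/f_eye, so f_eye = f_obj/|M| = 157/17.4 = 9.023 cm.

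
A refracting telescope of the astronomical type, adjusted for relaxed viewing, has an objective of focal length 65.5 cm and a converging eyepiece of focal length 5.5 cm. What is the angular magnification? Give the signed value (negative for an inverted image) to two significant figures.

-12

M = -f_obj/f_eye = -65.5/(5.5) = -11.909.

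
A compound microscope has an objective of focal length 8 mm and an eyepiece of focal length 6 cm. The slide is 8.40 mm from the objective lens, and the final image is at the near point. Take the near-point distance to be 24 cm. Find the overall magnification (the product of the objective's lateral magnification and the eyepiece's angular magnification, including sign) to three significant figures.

-100

Convert to cm: f_obj = 8 mm = 0.8 cm; d_o = 8.40 mm = 0.84 cm.
Objective: 1/d_i = 1/f_obj - 1/d_o = 1/0.8 - 1/0.84 = 0.05952 cm^-1, so d_i = 16.800 cm.
m_obj = -d_i/d_o = -16.800/0.84 = -20.000.
Eyepiece angular magnification (image at near point): M_eye = 1 + D/f_e = 1 + 24/6 = 5.000.
Overall M = m_obj x M_eye = (-20.000)(5.000) = -100.00.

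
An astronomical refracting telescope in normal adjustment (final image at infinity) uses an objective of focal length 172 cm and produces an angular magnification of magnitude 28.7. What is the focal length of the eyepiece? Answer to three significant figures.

5.99 cm

|M| = f_obj/f_eye, so f_eye = f_obj/|M| = 172/28.7 = 5.993 cm.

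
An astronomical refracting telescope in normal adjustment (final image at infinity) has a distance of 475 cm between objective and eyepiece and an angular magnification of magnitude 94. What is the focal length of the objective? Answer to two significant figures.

470 cm

In normal adjustment the tube length equals f_obj + f_eye and |M| = f_obj/f_eye.
So f_obj = 94 f_eye and 94 f_eye + f_eye = 475 cm, giving f_eye = 475/95 = 5.000 cm and f_obj = 470.000 cm.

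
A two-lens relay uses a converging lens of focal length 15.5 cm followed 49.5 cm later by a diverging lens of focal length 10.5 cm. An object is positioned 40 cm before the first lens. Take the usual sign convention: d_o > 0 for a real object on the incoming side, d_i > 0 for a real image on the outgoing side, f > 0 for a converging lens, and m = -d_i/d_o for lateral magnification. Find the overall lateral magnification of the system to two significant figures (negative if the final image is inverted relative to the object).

-0.19

Applying the thin-lens equation to the first lens, 1/15.5 = 1/40 + 1/d_i1, which gives d_i1 = 25.306 cm.
Its lateral magnification is m_1 = -d_i1/d_o1 = -(25.306)/40 = -0.6327.
That image sits 24.194 cm in front of the second lens, so d_o2 = 24.194 cm.
Applying the thin-lens equation again with f_2 = -10.5 cm and d_o2 = 24.194 cm gives d_i2 = -7.322 cm.
m_2 = -(-7.322)/(24.194) = 0.3026.
Overall magnification: m = m_1 m_2 = -0.1915.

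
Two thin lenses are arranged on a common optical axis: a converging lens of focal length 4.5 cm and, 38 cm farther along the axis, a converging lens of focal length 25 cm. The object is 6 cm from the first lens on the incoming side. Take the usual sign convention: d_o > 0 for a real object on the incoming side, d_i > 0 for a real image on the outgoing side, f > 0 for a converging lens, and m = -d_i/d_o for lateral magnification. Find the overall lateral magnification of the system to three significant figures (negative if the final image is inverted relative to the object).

Applying the thin-lens equation to the first lens, 1/4.5 = 1/6 + 1/d_i1, which gives d_i1 = 18.000 cm.
Its lateral magnification is m_1 = -d_i1/d_o1 = -(18.000)/6 = -3.0000.
The intermediate image is 18.000 cm to the right of lens 1, so d_o2 = L - d_i1 = 38 - 18.000 = 20.000 cm.
Applying the thin-lens equation again with f_2 = 25 cm and d_o2 = 20.000 cm gives d_i2 = -100.000 cm.
m_2 = -(-100.000)/(20.000) = 5.0000.
Overall magnification: m = m_1 m_2 = -15.0000.

-15.0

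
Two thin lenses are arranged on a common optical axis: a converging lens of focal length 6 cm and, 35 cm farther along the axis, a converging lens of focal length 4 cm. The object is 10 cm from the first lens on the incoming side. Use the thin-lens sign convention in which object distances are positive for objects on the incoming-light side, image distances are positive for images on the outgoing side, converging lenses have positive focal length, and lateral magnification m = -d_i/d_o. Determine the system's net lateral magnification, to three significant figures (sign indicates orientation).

Applying the thin-lens equation to the first lens, 1/6 = 1/10 + 1/d_i1, which gives d_i1 = 15.000 cm.
Its lateral magnification is m_1 = -d_i1/d_o1 = -(15.000)/10 = -1.5000.
The intermediate image is 15.000 cm to the right of lens 1, so d_o2 = L - d_i1 = 35 - 15.000 = 20.000 cm.
Applying the thin-lens equation again with f_2 = 4 cm and d_o2 = 20.000 cm gives d_i2 = 5.000 cm.
m_2 = -(5.000)/(20.000) = -0.2500.
The system's lateral magnification is m_1 m_2 = (-1.5000)(-0.2500) = 0.3750.

0.375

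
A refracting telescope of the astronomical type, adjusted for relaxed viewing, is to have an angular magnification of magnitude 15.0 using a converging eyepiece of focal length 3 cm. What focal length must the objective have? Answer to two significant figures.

|M| = f_obj/|f_eye|, so f_obj = |M| x |f_eye| = 15.0 x 3 = 45.000 cm.

45 cm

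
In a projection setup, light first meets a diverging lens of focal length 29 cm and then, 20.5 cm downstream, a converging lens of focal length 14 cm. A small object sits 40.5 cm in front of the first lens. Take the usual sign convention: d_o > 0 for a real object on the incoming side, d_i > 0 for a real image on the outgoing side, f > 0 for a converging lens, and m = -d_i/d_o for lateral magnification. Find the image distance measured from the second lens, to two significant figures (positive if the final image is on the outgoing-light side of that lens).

Lens 1: 1/d_i1 = 1/f_1 - 1/d_o1 = 1/(-29) - 1/40.5 = -0.05917 cm^-1, so d_i1 = -16.899 cm.
With d_i1 < 0 the first image is virtual and lies on the object side; the object distance for lens 2 is d_o2 = 20.5 - (-16.899) = 37.399 cm.
Lens 2: 1/d_i2 = 1/f_2 - 1/d_o2 = 1/14 - 1/(37.399) = 0.04469 cm^-1, so d_i2 = 22.376 cm.

22 cm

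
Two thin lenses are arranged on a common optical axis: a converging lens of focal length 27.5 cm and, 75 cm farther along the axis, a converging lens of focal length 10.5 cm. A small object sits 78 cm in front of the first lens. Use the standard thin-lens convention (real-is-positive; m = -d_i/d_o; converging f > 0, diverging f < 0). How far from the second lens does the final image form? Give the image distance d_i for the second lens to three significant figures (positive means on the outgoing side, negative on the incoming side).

15.5 cm

Applying the thin-lens equation to the first lens, 1/27.5 = 1/78 + 1/d_i1, which gives d_i1 = 42.475 cm.
The intermediate image is 42.475 cm to the right of lens 1, so d_o2 = L - d_i1 = 75 - 42.475 = 32.525 cm.
Applying the thin-lens equation again with f_2 = 10.5 cm and d_o2 = 32.525 cm gives d_i2 = 15.506 cm.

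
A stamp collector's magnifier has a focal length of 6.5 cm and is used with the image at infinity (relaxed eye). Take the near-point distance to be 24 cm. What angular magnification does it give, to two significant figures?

3.7

M = D/f = 24/6.5 = 3.692.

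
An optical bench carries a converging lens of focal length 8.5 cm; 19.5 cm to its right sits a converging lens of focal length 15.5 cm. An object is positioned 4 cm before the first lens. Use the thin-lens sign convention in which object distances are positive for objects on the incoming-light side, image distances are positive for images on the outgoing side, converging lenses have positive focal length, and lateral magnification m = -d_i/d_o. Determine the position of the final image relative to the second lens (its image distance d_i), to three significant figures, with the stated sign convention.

Lens 1: 1/d_i1 = 1/f_1 - 1/d_o1 = 1/8.5 - 1/4 = -0.13235 cm^-1, so d_i1 = -7.556 cm.
With d_i1 < 0 the first image is virtual and lies on the object side; the object distance for lens 2 is d_o2 = 19.5 - (-7.556) = 27.056 cm.
Lens 2: 1/d_i2 = 1/f_2 - 1/d_o2 = 1/15.5 - 1/(27.056) = 0.02756 cm^-1, so d_i2 = 36.291 cm.

36.3 cm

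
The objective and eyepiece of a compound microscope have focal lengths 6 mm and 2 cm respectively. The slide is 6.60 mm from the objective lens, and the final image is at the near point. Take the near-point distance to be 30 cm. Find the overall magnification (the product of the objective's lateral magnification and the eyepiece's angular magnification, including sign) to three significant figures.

Convert to cm: f_obj = 6 mm = 0.6 cm; d_o = 6.60 mm = 0.66 cm.
Objective: 1/d_i = 1/f_obj - 1/d_o = 1/0.6 - 1/0.66 = 0.15152 cm^-1, so d_i = 6.600 cm.
m_obj = -d_i/d_o = -6.600/0.66 = -10.000.
Eyepiece angular magnification (image at near point): M_eye = 1 + D/f_e = 1 + 30/2 = 16.000.
Overall M = m_obj x M_eye = (-10.000)(16.000) = -160.00.

-160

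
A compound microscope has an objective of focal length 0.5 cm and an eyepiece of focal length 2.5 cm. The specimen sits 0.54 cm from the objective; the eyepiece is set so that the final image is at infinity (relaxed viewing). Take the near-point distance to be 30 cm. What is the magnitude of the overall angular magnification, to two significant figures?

150

Objective: 1/d_i = 1/f_obj - 1/d_o = 1/0.5 - 1/0.54 = 0.14815 cm^-1, so d_i = 6.750 cm.
m_obj = -d_i/d_o = -6.750/0.54 = -12.500.
Eyepiece angular magnification (image at infinity): M_eye = D/f_e = 30/2.5 = 12.000.
Overall M = m_obj x M_eye = (-12.500)(12.000) = -150.00.
|M| = 150.00.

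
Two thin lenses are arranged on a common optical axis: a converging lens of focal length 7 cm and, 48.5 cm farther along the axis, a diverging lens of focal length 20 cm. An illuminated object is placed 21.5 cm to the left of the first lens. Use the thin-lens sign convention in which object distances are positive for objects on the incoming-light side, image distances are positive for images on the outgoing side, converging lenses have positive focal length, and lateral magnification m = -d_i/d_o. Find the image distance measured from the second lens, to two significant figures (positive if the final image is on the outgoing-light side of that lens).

Lens 1: 1/d_i1 = 1/f_1 - 1/d_o1 = 1/7 - 1/21.5 = 0.09635 cm^-1, so d_i1 = 10.379 cm.
Object distance for lens 2: d_o2 = 48.5 - 10.379 = 38.121 cm.
Lens 2: 1/d_i2 = 1/f_2 - 1/d_o2 = 1/(-20) - 1/(38.121) = -0.07623 cm^-1, so d_i2 = -13.118 cm.

-13 cm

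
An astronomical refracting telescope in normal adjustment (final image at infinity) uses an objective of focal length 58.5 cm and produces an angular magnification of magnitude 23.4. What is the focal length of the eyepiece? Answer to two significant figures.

2.5 cm

|M| = f_obj/f_eye, so f_eye = f_obj/|M| = 58.5/23.4 = 2.500 cm.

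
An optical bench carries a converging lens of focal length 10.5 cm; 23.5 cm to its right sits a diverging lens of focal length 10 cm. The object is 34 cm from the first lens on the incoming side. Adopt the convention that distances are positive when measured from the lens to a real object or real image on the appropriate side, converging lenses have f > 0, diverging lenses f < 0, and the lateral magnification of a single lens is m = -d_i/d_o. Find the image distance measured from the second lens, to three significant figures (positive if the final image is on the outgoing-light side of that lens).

-4.54 cm

Lens 1: 1/d_i1 = 1/f_1 - 1/d_o1 = 1/10.5 - 1/34 = 0.06583 cm^-1, so d_i1 = 15.191 cm.
Object distance for lens 2: d_o2 = 23.5 - 15.191 = 8.309 cm.
Lens 2: 1/d_i2 = 1/f_2 - 1/d_o2 = 1/(-10) - 1/(8.309) = -0.22036 cm^-1, so d_i2 = -4.538 cm.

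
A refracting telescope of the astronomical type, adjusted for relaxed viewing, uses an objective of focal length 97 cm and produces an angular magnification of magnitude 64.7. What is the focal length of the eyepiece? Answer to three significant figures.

|M| = f_obj/f_eye, so f_eye = f_obj/|M| = 97/64.7 = 1.499 cm.

1.50 cm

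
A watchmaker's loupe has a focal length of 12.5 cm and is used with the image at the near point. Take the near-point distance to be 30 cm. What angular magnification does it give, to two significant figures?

3.4

M = 1 + D/f = 1 + 30/12.5 = 3.400.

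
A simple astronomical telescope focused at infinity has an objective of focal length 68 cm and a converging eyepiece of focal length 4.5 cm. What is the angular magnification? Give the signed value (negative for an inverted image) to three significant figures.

M = -f_obj/f_eye = -68/(4.5) = -15.111.

-15.1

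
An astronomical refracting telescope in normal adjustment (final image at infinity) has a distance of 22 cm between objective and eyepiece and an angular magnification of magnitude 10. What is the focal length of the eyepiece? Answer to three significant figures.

2.00 cm

In normal adjustment the tube length equals f_obj + f_eye and |M| = f_obj/f_eye.
So f_obj = 10 f_eye and 10 f_eye + f_eye = 22 cm, giving f_eye = 22/11 = 2.000 cm and f_obj = 20.000 cm.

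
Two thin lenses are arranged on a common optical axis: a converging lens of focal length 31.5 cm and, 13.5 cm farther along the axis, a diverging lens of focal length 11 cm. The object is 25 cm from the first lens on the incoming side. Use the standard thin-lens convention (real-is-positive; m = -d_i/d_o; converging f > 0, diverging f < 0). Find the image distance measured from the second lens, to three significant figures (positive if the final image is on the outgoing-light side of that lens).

Applying the thin-lens equation to the first lens, 1/31.5 = 1/25 + 1/d_i1, which gives d_i1 = -121.154 cm.
With d_i1 < 0 the first image is virtual and lies on the object side; the object distance for lens 2 is d_o2 = 13.5 - (-121.154) = 134.654 cm.
Applying the thin-lens equation again with f_2 = -11 cm and d_o2 = 134.654 cm gives d_i2 = -10.169 cm.

-10.2 cm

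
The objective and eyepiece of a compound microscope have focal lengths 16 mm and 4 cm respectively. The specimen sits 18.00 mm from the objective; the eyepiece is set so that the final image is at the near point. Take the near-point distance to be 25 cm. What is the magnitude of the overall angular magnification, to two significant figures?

Convert to cm: f_obj = 16 mm = 1.6 cm; d_o = 18.00 mm = 1.80 cm.
Objective: 1/d_i = 1/f_obj - 1/d_o = 1/1.6 - 1/1.80 = 0.06944 cm^-1, so d_i = 14.400 cm.
m_obj = -d_i/d_o = -14.400/1.80 = -8.000.
Eyepiece angular magnification (image at near point): M_eye = 1 + D/f_e = 1 + 25/4 = 7.250.
Overall M = m_obj x M_eye = (-8.000)(7.250) = -58.00.
|M| = 58.00.

58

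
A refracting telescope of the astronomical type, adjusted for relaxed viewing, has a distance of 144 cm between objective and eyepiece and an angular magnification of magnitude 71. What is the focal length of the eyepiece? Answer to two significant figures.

2.0 cm

In normal adjustment the tube length equals f_obj + f_eye and |M| = f_obj/f_eye.
So f_obj = 71 f_eye and 71 f_eye + f_eye = 144 cm, giving f_eye = 144/72 = 2.000 cm and f_obj = 142.000 cm.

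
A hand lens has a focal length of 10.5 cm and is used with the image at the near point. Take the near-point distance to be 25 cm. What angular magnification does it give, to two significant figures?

M = 1 + D/f = 1 + 25/10.5 = 3.381.

3.4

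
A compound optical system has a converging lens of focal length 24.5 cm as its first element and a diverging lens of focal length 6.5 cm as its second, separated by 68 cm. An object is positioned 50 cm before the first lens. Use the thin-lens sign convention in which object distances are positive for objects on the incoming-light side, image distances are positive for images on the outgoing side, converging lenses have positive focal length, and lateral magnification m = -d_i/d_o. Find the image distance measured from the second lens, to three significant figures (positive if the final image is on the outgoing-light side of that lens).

-4.90 cm

First lens: d_i1 = 1/(1/24.5 - 1/50) = 48.039 cm.
That image sits 19.961 cm in front of the second lens, so d_o2 = 19.961 cm.
Second lens: d_i2 = 1/(1/(-6.5) - 1/(19.961)) = -4.903 cm.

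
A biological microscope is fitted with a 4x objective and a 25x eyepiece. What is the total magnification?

The overall magnification of a compound microscope is the product of the objective and eyepiece magnifications:
M = M_obj x M_eye = 4 x 25 = 100.

100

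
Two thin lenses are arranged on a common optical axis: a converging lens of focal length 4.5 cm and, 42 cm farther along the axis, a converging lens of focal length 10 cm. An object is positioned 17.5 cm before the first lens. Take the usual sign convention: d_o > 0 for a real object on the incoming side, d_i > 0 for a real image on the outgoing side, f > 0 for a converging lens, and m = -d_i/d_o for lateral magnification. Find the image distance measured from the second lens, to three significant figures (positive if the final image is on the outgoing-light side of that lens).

13.9 cm

Applying the thin-lens equation to the first lens, 1/4.5 = 1/17.5 + 1/d_i1, which gives d_i1 = 6.058 cm.
That image sits 35.942 cm in front of the second lens, so d_o2 = 35.942 cm.
Applying the thin-lens equation again with f_2 = 10 cm and d_o2 = 35.942 cm gives d_i2 = 13.855 cm.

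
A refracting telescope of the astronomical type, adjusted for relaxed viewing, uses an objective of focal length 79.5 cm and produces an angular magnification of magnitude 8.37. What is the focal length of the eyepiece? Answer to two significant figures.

9.5 cm

|M| = f_obj/f_eye, so f_eye = f_obj/|M| = 79.5/8.37 = 9.498 cm.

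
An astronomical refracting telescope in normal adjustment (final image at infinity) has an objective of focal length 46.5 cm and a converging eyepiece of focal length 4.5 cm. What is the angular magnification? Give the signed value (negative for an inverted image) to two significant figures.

-10

M = -f_obj/f_eye = -46.5/(4.5) = -10.333.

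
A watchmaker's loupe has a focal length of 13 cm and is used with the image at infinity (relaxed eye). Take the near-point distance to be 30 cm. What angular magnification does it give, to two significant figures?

M = D/f = 30/13 = 2.308.

2.3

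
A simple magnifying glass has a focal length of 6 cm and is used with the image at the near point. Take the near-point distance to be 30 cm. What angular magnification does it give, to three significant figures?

M = 1 + D/f = 1 + 30/6 = 6.000.

6.00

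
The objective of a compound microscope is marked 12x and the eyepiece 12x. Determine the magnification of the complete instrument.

The overall magnification of a compound microscope is the product of the objective and eyepiece magnifications:
M = M_obj x M_eye = 12 x 12 = 144.

144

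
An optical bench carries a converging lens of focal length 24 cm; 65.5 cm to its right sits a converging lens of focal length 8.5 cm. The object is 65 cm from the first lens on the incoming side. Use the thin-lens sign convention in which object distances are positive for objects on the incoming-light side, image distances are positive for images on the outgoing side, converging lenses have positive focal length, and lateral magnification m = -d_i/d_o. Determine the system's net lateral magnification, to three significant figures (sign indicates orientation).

Lens 1: 1/d_i1 = 1/f_1 - 1/d_o1 = 1/24 - 1/65 = 0.02628 cm^-1, so d_i1 = 38.049 cm.
m_1 = -(38.049)/65 = -0.5854.
That image sits 27.451 cm in front of the second lens, so d_o2 = 27.451 cm.
Lens 2: 1/d_i2 = 1/f_2 - 1/d_o2 = 1/8.5 - 1/(27.451) = 0.08122 cm^-1, so d_i2 = 12.312 cm.
m_2 = -(12.312)/(27.451) = -0.4485.
Total m = m_1 x m_2 = (-0.5854)(-0.4485) = 0.2625.

0.263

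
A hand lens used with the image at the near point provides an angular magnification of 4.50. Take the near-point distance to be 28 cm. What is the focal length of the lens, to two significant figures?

For the image at the near point, M = 1 + D/f.
f = D/(M - 1) = 28/(4.5 - 1) = 8.000 cm.

8.0 cm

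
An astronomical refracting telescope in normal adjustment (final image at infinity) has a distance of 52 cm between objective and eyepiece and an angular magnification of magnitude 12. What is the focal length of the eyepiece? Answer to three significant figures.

4.00 cm

In normal adjustment the tube length equals f_obj + f_eye and |M| = f_obj/f_eye.
So f_obj = 12 f_eye and 12 f_eye + f_eye = 52 cm, giving f_eye = 52/13 = 4.000 cm and f_obj = 48.000 cm.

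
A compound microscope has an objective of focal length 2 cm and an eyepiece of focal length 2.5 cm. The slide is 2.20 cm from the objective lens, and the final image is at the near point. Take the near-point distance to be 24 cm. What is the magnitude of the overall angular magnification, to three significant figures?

106

Objective: 1/d_i = 1/f_obj - 1/d_o = 1/2 - 1/2.20 = 0.04545 cm^-1, so d_i = 22.000 cm.
m_obj = -d_i/d_o = -22.000/2.20 = -10.000.
Eyepiece angular magnification (image at near point): M_eye = 1 + D/f_e = 1 + 24/2.5 = 10.600.
Overall M = m_obj x M_eye = (-10.000)(10.600) = -106.00.
|M| = 106.00.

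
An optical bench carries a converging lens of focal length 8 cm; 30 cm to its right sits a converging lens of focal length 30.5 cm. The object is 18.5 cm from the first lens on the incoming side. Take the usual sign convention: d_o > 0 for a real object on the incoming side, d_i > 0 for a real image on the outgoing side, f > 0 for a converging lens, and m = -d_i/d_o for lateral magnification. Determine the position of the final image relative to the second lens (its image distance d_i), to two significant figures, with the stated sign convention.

Applying the thin-lens equation to the first lens, 1/8 = 1/18.5 + 1/d_i1, which gives d_i1 = 14.095 cm.
Object distance for lens 2: d_o2 = 30 - 14.095 = 15.905 cm.
Applying the thin-lens equation again with f_2 = 30.5 cm and d_o2 = 15.905 cm gives d_i2 = -33.237 cm.

-33 cm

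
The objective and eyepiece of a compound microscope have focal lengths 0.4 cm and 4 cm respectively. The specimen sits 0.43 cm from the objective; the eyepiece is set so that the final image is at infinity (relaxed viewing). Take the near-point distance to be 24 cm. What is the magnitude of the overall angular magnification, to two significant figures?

80

Objective: 1/d_i = 1/f_obj - 1/d_o = 1/0.4 - 1/0.43 = 0.17442 cm^-1, so d_i = 5.733 cm.
m_obj = -d_i/d_o = -5.733/0.43 = -13.333.
Eyepiece angular magnification (image at infinity): M_eye = D/f_e = 24/4 = 6.000.
Overall M = m_obj x M_eye = (-13.333)(6.000) = -80.00.
|M| = 80.00.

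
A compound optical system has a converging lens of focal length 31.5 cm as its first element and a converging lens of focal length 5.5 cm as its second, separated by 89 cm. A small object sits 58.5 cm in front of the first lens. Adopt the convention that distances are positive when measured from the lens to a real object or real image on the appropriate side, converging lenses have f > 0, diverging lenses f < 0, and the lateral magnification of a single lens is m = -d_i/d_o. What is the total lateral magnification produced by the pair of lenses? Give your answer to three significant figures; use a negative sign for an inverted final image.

0.421

Lens 1: 1/d_i1 = 1/f_1 - 1/d_o1 = 1/31.5 - 1/58.5 = 0.01465 cm^-1, so d_i1 = 68.250 cm.
m_1 = -(68.250)/58.5 = -1.1667.
The intermediate image is 68.250 cm to the right of lens 1, so d_o2 = L - d_i1 = 89 - 68.250 = 20.750 cm.
Lens 2: 1/d_i2 = 1/f_2 - 1/d_o2 = 1/5.5 - 1/(20.750) = 0.13363 cm^-1, so d_i2 = 7.484 cm.
m_2 = -(7.484)/(20.750) = -0.3607.
Total m = m_1 x m_2 = (-1.1667)(-0.3607) = 0.4208.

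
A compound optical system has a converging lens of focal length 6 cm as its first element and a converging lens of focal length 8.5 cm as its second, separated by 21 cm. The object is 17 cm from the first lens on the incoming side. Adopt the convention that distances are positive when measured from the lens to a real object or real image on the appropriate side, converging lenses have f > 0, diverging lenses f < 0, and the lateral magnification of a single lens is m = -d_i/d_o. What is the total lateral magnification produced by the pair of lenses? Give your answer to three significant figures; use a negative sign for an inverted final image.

1.44

Applying the thin-lens equation to the first lens, 1/6 = 1/17 + 1/d_i1, which gives d_i1 = 9.273 cm.
Its lateral magnification is m_1 = -d_i1/d_o1 = -(9.273)/17 = -0.5455.
The intermediate image is 9.273 cm to the right of lens 1, so d_o2 = L - d_i1 = 21 - 9.273 = 11.727 cm.
Applying the thin-lens equation again with f_2 = 8.5 cm and d_o2 = 11.727 cm gives d_i2 = 30.887 cm.
m_2 = -(30.887)/(11.727) = -2.6338.
Total m = m_1 x m_2 = (-0.5455)(-2.6338) = 1.4366.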